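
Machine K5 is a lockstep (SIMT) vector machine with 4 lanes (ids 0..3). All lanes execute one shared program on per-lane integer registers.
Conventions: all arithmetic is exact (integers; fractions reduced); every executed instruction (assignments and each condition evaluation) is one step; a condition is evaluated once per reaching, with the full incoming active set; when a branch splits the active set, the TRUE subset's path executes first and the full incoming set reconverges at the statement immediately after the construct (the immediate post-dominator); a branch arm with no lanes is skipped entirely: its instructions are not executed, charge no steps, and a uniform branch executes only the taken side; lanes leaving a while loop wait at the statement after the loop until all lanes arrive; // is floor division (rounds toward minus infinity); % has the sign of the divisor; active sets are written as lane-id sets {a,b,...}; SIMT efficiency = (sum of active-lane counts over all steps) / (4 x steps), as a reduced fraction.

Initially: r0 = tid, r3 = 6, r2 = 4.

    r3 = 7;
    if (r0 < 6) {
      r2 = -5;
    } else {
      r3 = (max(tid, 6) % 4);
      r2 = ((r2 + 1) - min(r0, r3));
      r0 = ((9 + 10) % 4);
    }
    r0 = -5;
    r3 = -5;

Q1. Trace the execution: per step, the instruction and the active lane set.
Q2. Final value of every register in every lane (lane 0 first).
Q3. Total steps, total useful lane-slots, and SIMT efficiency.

step 0: r3 <- 7                      {0,1,2,3}
step 1: eval (r0 < 6)                {0,1,2,3}
step 2: r2 <- -5                     {0,1,2,3}
step 3: r0 <- -5                     {0,1,2,3}
step 4: r3 <- -5                     {0,1,2,3}

Answer: 5 steps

r0: -5,-5,-5,-5
r3: -5,-5,-5,-5
r2: -5,-5,-5,-5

steps = 5; useful = 20; efficiency = 20/20 = 1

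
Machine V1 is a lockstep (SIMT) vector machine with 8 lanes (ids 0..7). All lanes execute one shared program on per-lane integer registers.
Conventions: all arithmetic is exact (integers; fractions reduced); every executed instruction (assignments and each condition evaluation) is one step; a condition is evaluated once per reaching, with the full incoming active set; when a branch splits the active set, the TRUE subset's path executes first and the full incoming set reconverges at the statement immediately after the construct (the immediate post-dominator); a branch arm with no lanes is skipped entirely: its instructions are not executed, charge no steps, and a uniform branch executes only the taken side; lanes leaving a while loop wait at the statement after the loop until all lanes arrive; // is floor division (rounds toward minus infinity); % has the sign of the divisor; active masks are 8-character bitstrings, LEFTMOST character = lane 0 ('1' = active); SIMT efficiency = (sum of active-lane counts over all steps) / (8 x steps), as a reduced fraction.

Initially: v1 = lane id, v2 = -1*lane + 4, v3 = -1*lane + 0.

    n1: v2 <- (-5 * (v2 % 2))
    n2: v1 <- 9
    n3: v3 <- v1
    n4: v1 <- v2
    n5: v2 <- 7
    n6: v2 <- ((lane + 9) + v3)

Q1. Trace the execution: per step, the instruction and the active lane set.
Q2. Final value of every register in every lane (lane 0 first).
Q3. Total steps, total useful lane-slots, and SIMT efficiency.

step 0: v2 <- (-5 * (v2 % 2))        11111111
step 1: v1 <- 9                      11111111
step 2: v3 <- v1                     11111111
step 3: v1 <- v2                     11111111
step 4: v2 <- 7                      11111111
step 5: v2 <- ((lane + 9) + v3)      11111111

Answer: 6 steps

v1: 0,-5,0,-5,0,-5,0,-5
v2: 18,19,20,21,22,23,24,25
v3: 9,9,9,9,9,9,9,9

steps = 6; useful = 48; efficiency = 48/48 = 1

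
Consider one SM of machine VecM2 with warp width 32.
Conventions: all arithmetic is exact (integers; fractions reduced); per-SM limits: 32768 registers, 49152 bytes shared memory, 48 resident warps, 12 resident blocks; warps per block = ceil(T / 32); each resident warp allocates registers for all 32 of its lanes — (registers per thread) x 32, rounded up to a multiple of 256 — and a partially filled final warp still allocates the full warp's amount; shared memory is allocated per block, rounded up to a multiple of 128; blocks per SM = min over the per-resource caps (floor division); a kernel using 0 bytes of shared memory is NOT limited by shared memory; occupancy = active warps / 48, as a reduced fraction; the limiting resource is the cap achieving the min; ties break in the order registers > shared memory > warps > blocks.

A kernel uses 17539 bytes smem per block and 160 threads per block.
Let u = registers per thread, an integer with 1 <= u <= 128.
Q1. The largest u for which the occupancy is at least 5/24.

Answer: u = 96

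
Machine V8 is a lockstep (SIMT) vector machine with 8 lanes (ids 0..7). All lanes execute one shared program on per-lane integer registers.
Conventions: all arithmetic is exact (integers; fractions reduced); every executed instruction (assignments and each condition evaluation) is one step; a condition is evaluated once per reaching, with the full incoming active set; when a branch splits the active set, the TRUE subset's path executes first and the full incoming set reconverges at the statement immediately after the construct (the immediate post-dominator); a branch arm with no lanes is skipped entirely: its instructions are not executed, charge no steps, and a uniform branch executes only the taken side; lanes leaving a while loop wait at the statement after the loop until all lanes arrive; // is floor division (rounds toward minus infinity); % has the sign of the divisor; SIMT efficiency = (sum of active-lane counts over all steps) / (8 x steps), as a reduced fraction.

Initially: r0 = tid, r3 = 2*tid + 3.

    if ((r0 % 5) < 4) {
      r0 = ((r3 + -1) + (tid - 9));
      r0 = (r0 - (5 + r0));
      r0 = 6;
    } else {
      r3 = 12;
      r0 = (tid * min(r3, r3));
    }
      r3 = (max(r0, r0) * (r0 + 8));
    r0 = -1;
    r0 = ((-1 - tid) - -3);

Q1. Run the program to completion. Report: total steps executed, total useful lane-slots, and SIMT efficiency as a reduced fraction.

Answer: 9 steps, 55 useful, 55/72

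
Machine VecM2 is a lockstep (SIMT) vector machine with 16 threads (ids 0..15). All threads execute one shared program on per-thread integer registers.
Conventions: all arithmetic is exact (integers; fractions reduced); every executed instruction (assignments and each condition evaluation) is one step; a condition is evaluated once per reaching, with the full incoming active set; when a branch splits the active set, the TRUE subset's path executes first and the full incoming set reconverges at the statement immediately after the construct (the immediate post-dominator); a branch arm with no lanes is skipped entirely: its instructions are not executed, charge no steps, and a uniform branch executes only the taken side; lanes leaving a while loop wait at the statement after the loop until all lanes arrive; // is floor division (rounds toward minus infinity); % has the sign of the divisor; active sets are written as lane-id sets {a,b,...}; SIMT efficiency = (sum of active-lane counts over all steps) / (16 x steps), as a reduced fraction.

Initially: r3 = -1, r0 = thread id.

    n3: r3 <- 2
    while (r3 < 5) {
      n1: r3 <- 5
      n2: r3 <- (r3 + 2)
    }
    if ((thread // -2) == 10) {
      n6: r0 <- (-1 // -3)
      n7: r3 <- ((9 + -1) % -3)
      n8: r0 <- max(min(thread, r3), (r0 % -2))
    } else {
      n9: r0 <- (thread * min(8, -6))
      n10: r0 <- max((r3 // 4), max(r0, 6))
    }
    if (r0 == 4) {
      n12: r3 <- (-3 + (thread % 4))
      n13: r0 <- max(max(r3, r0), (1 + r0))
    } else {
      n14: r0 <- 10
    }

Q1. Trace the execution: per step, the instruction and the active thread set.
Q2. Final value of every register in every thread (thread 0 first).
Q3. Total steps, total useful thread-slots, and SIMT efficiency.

step 0: r3 <- 2                      {0,1,2,3,4,5,6,7,8,9,10,11,12,13,14,15}
step 1: eval (r3 < 5)                {0,1,2,3,4,5,6,7,8,9,10,11,12,13,14,15}
step 2: r3 <- 5                      {0,1,2,3,4,5,6,7,8,9,10,11,12,13,14,15}
step 3: r3 <- (r3 + 2)               {0,1,2,3,4,5,6,7,8,9,10,11,12,13,14,15}
step 4: eval (r3 < 5)                {0,1,2,3,4,5,6,7,8,9,10,11,12,13,14,15}
step 5: eval ((thread // -2) == 10)  {0,1,2,3,4,5,6,7,8,9,10,11,12,13,14,15}
step 6: r0 <- (thread * min(8, -6))  {0,1,2,3,4,5,6,7,8,9,10,11,12,13,14,15}
step 7: r0 <- max((r3 // 4), max(r0, 6)) {0,1,2,3,4,5,6,7,8,9,10,11,12,13,14,15}
step 8: eval (r0 == 4)               {0,1,2,3,4,5,6,7,8,9,10,11,12,13,14,15}
step 9: r0 <- 10                     {0,1,2,3,4,5,6,7,8,9,10,11,12,13,14,15}

Answer: 10 steps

r3: 7,7,7,7,7,7,7,7,7,7,7,7,7,7,7,7
r0: 10,10,10,10,10,10,10,10,10,10,10,10,10,10,10,10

steps = 10; useful = 160; efficiency = 160/160 = 1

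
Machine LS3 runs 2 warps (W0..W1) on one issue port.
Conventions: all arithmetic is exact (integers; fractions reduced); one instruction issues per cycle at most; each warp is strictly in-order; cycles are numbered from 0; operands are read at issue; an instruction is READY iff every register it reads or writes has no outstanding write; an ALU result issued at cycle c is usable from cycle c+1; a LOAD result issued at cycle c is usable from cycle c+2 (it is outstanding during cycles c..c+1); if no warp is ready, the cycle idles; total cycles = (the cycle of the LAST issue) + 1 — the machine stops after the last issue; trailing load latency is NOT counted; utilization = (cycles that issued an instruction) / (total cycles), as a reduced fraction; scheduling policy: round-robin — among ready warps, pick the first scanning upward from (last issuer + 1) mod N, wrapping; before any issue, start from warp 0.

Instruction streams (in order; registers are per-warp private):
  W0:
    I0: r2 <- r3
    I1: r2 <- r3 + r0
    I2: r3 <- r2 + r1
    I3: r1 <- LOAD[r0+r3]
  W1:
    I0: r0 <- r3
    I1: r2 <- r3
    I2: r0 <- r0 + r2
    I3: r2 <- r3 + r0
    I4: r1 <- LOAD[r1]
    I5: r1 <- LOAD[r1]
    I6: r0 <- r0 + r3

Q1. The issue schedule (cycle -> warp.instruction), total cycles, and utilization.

cycle 0: W0.I0
cycle 1: W1.I0
cycle 2: W0.I1
cycle 3: W1.I1
cycle 4: W0.I2
cycle 5: W1.I2
cycle 6: W0.I3
cycle 7: W1.I3
cycle 8: W1.I4
cycle 9: idle
cycle 10: W1.I5
cycle 11: W1.I6

Answer: 12 cycles, utilization 11/12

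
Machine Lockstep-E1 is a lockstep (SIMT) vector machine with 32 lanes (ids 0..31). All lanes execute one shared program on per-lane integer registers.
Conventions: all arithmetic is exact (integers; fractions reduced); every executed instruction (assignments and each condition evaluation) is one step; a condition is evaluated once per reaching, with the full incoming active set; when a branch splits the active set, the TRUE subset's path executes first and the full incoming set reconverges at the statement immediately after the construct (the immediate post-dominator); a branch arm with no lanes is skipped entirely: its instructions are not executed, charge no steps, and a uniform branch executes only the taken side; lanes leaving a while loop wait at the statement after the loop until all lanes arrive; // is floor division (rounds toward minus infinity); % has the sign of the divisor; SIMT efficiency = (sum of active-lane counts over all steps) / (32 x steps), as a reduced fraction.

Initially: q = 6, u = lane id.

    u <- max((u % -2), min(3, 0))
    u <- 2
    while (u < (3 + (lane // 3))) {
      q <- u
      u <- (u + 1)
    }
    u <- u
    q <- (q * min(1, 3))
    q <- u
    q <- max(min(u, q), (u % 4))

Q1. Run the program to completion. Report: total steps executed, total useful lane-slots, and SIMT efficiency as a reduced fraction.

Answer: 40 steps, 785 useful, 157/256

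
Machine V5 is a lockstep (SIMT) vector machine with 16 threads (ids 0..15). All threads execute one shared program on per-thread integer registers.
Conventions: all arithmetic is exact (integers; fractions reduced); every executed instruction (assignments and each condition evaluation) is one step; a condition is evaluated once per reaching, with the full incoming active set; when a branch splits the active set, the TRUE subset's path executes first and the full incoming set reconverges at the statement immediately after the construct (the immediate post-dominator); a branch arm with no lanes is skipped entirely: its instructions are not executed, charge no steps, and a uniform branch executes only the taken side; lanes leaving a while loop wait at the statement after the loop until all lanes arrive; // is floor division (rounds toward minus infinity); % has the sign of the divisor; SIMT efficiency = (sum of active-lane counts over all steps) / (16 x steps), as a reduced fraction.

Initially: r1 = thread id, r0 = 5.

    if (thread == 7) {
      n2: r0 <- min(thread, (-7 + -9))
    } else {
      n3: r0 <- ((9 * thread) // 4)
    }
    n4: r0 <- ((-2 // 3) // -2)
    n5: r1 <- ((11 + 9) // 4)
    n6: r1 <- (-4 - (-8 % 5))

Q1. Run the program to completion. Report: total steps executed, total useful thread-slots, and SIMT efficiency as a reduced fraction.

Answer: 6 steps, 80 useful, 5/6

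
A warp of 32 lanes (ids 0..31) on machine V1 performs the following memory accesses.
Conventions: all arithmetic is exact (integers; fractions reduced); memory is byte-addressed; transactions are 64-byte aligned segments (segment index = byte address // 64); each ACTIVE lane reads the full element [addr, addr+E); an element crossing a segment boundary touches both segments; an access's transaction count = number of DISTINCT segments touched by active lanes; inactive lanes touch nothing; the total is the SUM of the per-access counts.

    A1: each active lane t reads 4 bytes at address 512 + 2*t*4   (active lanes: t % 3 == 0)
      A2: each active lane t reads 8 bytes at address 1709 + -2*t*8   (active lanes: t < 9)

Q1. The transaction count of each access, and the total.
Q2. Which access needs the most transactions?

A1: 4 transactions
A2: 3 transactions

Answer: 4,3; total 7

Answer: A1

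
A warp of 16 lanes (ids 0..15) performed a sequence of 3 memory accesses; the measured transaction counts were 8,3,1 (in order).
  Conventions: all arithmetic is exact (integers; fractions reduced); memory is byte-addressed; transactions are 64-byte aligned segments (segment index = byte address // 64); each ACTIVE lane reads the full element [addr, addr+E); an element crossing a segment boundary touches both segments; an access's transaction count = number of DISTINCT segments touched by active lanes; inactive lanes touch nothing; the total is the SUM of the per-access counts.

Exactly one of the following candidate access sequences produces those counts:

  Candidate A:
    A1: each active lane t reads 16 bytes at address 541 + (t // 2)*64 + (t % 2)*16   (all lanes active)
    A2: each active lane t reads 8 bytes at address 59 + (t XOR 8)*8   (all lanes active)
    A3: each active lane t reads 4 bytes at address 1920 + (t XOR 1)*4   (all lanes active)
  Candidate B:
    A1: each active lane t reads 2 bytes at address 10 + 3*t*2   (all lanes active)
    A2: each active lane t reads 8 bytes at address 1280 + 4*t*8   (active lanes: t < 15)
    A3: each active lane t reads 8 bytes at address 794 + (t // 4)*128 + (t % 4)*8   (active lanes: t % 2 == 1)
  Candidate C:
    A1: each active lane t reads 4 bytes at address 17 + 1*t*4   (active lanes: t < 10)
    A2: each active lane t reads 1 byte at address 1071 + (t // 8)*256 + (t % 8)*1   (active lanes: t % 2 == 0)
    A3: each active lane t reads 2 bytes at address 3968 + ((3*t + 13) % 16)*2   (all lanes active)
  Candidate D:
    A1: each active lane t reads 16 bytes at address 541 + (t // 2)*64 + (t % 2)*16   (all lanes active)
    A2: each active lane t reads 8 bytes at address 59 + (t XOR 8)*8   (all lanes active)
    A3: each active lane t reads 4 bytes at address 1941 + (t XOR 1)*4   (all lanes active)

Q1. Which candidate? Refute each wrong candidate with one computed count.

B: A1 gives 2 transactions, not 8
C: A1 gives 1 transaction, not 8
D: A3 gives 2 transactions, not 1
A: all counts match (8,3,1)

Answer: A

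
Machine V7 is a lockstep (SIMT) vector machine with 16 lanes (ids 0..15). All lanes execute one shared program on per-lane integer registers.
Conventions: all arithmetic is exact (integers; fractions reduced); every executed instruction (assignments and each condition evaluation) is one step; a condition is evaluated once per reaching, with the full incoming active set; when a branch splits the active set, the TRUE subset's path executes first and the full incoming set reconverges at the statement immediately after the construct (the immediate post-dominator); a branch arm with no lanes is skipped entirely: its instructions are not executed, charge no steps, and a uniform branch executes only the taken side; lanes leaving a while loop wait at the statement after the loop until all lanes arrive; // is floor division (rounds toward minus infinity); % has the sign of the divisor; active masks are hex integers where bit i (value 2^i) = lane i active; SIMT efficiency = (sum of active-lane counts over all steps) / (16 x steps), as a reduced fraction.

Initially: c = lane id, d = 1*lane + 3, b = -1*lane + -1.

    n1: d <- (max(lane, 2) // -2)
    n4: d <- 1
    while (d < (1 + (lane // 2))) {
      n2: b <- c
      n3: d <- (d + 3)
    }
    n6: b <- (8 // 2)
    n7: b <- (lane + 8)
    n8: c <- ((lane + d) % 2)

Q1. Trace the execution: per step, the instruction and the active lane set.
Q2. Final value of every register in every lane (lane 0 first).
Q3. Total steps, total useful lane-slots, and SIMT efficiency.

step 0: d <- (max(lane, 2) // -2)    0xffff
step 1: d <- 1                       0xffff
step 2: eval (d < (1 + (lane // 2))) 0xffff
step 3: b <- c                       0xfffc
step 4: d <- (d + 3)                 0xfffc
step 5: eval (d < (1 + (lane // 2))) 0xfffc
step 6: b <- c                       0xff00
step 7: d <- (d + 3)                 0xff00
step 8: eval (d < (1 + (lane // 2))) 0xff00
step 9: b <- c                       0xc000
step 10: d <- (d + 3)                 0xc000
step 11: eval (d < (1 + (lane // 2))) 0xc000
step 12: b <- (8 // 2)                0xffff
step 13: b <- (lane + 8)              0xffff
step 14: c <- ((lane + d) % 2)        0xffff

Answer: 15 steps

c: 1,0,0,1,0,1,0,1,1,0,1,0,1,0,0,1
d: 1,1,4,4,4,4,4,4,7,7,7,7,7,7,10,10
b: 8,9,10,11,12,13,14,15,16,17,18,19,20,21,22,23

steps = 15; useful = 168; efficiency = 168/240 = 7/10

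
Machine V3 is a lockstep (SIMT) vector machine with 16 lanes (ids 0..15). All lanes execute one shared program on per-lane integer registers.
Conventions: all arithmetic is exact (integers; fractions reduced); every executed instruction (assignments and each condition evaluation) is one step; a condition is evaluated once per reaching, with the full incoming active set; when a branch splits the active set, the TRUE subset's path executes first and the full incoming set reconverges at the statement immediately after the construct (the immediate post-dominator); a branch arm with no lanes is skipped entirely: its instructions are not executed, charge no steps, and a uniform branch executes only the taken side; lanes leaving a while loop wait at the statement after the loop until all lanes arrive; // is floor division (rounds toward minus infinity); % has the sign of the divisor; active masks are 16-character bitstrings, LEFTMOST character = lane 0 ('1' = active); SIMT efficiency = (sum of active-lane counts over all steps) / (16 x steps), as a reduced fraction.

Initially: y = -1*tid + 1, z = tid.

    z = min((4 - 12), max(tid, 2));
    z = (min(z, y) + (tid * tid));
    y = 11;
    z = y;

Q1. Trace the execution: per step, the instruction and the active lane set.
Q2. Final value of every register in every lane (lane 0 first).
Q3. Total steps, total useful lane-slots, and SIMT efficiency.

step 0: z <- min((4 - 12), max(tid, 2)) 1111111111111111
step 1: z <- (min(z, y) + (tid * tid)) 1111111111111111
step 2: y <- 11                      1111111111111111
step 3: z <- y                       1111111111111111

Answer: 4 steps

y: 11,11,11,11,11,11,11,11,11,11,11,11,11,11,11,11
z: 11,11,11,11,11,11,11,11,11,11,11,11,11,11,11,11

steps = 4; useful = 64; efficiency = 64/64 = 1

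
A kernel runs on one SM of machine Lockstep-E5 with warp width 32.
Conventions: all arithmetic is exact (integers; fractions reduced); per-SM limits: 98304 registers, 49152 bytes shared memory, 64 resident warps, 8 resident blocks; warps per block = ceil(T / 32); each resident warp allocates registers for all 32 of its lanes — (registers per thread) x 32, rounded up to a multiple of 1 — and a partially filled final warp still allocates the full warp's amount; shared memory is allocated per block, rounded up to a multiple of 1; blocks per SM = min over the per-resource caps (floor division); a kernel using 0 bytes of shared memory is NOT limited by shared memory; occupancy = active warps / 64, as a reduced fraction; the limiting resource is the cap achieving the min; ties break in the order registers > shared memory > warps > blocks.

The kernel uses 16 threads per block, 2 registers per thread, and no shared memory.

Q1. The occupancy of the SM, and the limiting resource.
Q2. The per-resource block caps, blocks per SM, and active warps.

Answer: occupancy 1/8, limited by blocks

registers: 1536 blocks
shared memory: no limit (kernel uses none)
warps: 64 blocks
blocks: 8 blocks

Answer: 8 blocks, 8 active warps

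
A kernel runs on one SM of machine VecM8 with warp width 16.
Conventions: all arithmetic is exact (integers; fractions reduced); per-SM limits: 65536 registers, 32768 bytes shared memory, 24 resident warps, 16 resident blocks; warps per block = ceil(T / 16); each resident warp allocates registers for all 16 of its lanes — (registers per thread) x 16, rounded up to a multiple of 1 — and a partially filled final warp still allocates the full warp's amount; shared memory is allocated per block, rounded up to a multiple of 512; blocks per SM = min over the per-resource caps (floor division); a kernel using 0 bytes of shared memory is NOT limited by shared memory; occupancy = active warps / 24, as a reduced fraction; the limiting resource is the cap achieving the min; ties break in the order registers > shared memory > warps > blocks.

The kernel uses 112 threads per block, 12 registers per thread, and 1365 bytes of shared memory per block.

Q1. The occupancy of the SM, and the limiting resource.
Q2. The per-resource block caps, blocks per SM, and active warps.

Answer: occupancy 7/8, limited by warps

registers: 48 blocks
shared memory: 21 blocks
warps: 3 blocks
blocks: 16 blocks

Answer: 3 blocks, 21 active warps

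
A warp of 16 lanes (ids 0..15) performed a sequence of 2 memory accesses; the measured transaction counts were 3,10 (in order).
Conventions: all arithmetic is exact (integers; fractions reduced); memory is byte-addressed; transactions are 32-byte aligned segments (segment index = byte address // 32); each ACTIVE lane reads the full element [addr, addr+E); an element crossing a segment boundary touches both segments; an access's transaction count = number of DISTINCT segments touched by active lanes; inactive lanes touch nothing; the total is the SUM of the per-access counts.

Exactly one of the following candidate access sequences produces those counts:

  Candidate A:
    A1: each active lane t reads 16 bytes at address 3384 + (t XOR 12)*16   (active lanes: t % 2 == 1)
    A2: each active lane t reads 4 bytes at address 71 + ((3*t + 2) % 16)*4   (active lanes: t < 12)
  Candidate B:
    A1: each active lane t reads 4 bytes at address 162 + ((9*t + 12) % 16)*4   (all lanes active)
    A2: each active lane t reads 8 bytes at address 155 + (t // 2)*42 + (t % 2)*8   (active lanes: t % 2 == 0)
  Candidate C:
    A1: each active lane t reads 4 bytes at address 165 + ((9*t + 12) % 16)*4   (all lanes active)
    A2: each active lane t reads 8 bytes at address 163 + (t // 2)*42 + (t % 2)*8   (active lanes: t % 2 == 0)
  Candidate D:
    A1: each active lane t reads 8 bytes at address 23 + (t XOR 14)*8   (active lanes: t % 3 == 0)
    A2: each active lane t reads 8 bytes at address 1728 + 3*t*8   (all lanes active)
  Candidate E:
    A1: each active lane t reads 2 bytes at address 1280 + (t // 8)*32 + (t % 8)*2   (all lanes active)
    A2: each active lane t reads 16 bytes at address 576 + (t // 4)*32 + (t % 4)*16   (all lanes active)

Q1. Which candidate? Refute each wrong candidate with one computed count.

A: A1 gives 8 transactions, not 3
C: A2 gives 9 transactions, not 10
D: A1 gives 5 transactions, not 3
E: A1 gives 2 transactions, not 3
B: all counts match (3,10)

Answer: B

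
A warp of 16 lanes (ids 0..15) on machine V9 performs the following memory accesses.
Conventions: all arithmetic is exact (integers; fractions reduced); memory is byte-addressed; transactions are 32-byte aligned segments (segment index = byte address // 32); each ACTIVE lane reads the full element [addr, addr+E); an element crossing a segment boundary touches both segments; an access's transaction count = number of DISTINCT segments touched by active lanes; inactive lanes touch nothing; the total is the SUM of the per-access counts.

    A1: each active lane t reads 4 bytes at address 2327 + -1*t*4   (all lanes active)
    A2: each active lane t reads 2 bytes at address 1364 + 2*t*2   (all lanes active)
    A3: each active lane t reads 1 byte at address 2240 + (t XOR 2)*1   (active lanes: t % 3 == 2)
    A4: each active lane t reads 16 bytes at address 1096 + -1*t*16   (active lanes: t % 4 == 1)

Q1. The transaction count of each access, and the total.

A1: 3 transactions
A2: 3 transactions
A3: 1 transaction
A4: 8 transactions

Answer: 3,3,1,8; total 15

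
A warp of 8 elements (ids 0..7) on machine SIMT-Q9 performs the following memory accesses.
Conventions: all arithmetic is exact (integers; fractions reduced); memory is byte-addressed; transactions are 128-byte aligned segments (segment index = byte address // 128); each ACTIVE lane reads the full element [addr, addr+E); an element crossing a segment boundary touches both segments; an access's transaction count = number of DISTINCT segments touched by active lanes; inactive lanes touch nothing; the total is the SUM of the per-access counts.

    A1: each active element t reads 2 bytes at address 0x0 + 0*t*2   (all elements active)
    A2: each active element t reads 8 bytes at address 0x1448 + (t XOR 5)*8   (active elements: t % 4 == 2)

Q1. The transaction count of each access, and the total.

A1: 1 transaction
A2: 2 transactions

Answer: 1,2; total 3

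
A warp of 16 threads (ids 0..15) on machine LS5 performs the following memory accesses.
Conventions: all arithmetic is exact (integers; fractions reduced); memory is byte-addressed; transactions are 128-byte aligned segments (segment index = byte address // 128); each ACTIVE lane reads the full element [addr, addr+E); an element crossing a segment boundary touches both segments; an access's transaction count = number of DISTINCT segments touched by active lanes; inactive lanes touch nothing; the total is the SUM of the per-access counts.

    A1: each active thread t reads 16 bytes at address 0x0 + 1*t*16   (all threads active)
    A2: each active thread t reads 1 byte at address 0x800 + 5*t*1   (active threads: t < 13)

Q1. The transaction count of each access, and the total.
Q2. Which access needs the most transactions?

A1: 2 transactions
A2: 1 transaction

Answer: 2,1; total 3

Answer: A1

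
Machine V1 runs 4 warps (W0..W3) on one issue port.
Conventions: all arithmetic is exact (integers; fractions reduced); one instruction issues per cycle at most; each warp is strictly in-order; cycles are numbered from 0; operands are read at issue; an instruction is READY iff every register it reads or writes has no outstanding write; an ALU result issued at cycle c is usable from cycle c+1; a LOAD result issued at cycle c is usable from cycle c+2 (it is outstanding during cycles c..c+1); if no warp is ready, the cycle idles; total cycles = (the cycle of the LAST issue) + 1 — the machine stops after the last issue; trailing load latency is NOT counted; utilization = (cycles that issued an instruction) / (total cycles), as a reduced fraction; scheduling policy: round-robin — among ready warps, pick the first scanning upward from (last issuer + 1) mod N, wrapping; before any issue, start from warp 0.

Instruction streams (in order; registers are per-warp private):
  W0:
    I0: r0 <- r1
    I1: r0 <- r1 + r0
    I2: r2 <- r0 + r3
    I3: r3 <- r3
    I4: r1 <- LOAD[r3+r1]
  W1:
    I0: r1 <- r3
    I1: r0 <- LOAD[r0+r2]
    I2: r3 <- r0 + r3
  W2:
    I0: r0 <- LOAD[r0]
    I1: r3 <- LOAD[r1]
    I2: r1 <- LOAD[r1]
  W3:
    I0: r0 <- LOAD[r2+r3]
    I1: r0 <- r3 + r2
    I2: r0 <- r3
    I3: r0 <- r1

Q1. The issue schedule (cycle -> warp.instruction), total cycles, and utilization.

cycle 0: W0.I0
cycle 1: W1.I0
cycle 2: W2.I0
cycle 3: W3.I0
cycle 4: W0.I1
cycle 5: W1.I1
cycle 6: W2.I1
cycle 7: W3.I1
cycle 8: W0.I2
cycle 9: W1.I2
cycle 10: W2.I2
cycle 11: W3.I2
cycle 12: W0.I3
cycle 13: W3.I3
cycle 14: W0.I4

Answer: 15 cycles, utilization 1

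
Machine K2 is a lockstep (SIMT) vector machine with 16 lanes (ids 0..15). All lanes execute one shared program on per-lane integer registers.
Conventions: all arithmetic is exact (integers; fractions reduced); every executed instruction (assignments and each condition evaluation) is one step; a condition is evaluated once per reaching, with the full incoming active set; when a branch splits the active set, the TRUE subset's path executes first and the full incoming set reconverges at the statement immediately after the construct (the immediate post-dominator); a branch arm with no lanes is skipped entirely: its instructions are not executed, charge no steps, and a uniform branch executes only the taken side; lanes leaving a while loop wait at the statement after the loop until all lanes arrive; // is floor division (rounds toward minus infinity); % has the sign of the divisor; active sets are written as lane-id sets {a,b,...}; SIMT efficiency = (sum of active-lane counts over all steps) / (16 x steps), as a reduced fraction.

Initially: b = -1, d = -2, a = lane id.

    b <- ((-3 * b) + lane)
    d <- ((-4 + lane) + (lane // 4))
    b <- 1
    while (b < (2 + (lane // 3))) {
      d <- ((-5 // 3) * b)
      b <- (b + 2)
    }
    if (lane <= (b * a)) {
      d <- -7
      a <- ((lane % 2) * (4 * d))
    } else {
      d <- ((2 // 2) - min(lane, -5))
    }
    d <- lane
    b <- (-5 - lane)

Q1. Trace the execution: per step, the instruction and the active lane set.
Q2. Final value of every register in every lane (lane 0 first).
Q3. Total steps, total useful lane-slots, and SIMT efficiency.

step 0: b <- ((-3 * b) + lane)       {0,1,2,3,4,5,6,7,8,9,10,11,12,13,14,15}
step 1: d <- ((-4 + lane) + (lane // 4)) {0,1,2,3,4,5,6,7,8,9,10,11,12,13,14,15}
step 2: b <- 1                       {0,1,2,3,4,5,6,7,8,9,10,11,12,13,14,15}
step 3: eval (b < (2 + (lane // 3))) {0,1,2,3,4,5,6,7,8,9,10,11,12,13,14,15}
step 4: d <- ((-5 // 3) * b)         {0,1,2,3,4,5,6,7,8,9,10,11,12,13,14,15}
step 5: b <- (b + 2)                 {0,1,2,3,4,5,6,7,8,9,10,11,12,13,14,15}
step 6: eval (b < (2 + (lane // 3))) {0,1,2,3,4,5,6,7,8,9,10,11,12,13,14,15}
step 7: d <- ((-5 // 3) * b)         {6,7,8,9,10,11,12,13,14,15}
step 8: b <- (b + 2)                 {6,7,8,9,10,11,12,13,14,15}
step 9: eval (b < (2 + (lane // 3))) {6,7,8,9,10,11,12,13,14,15}
step 10: d <- ((-5 // 3) * b)         {12,13,14,15}
step 11: b <- (b + 2)                 {12,13,14,15}
step 12: eval (b < (2 + (lane // 3))) {12,13,14,15}
step 13: eval (lane <= (b * a))       {0,1,2,3,4,5,6,7,8,9,10,11,12,13,14,15}
step 14: d <- -7                      {0,1,2,3,4,5,6,7,8,9,10,11,12,13,14,15}
step 15: a <- ((lane % 2) * (4 * d))  {0,1,2,3,4,5,6,7,8,9,10,11,12,13,14,15}
step 16: d <- lane                    {0,1,2,3,4,5,6,7,8,9,10,11,12,13,14,15}
step 17: b <- (-5 - lane)             {0,1,2,3,4,5,6,7,8,9,10,11,12,13,14,15}

Answer: 18 steps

b: -5,-6,-7,-8,-9,-10,-11,-12,-13,-14,-15,-16,-17,-18,-19,-20
d: 0,1,2,3,4,5,6,7,8,9,10,11,12,13,14,15
a: 0,-28,0,-28,0,-28,0,-28,0,-28,0,-28,0,-28,0,-28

steps = 18; useful = 234; efficiency = 234/288 = 13/16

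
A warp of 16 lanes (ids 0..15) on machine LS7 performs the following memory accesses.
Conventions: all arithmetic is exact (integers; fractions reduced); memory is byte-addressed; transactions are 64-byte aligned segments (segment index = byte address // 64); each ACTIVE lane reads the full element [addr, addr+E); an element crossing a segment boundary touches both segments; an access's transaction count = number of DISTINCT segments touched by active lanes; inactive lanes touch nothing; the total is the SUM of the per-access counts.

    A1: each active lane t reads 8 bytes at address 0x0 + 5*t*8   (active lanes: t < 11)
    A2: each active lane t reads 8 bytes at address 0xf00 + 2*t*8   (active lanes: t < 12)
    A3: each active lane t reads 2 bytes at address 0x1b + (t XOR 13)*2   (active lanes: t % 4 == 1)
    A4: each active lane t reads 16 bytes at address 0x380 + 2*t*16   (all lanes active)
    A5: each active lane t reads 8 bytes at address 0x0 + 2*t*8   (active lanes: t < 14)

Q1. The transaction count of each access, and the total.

A1: 7 transactions
A2: 3 transactions
A3: 1 transaction
A4: 8 transactions
A5: 4 transactions

Answer: 7,3,1,8,4; total 23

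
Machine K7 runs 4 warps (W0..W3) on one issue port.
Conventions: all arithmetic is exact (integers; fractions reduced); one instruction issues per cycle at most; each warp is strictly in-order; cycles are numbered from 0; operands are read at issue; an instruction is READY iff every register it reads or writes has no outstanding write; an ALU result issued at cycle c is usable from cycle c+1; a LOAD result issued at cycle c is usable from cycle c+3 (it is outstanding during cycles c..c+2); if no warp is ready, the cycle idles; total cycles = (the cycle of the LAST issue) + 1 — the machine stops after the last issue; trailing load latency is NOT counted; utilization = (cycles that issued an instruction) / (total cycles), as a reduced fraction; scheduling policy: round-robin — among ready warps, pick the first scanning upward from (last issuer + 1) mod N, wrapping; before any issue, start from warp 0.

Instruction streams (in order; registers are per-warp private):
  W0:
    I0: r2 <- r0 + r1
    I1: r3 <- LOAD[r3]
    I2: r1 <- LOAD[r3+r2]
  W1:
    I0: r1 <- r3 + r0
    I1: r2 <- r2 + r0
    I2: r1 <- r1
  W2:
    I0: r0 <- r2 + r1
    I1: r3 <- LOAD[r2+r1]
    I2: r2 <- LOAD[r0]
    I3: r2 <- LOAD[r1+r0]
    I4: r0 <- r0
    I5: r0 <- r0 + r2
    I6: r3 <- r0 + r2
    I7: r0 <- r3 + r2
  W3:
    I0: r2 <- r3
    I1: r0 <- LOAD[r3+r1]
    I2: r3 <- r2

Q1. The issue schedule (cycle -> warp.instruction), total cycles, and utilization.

cycle 0: W0.I0
cycle 1: W1.I0
cycle 2: W2.I0
cycle 3: W3.I0
cycle 4: W0.I1
cycle 5: W1.I1
cycle 6: W2.I1
cycle 7: W3.I1
cycle 8: W0.I2
cycle 9: W1.I2
cycle 10: W2.I2
cycle 11: W3.I2
cycle 12: idle
cycle 13: W2.I3
cycle 14: W2.I4
cycle 15: idle
cycle 16: W2.I5
cycle 17: W2.I6
cycle 18: W2.I7

Answer: 19 cycles, utilization 17/19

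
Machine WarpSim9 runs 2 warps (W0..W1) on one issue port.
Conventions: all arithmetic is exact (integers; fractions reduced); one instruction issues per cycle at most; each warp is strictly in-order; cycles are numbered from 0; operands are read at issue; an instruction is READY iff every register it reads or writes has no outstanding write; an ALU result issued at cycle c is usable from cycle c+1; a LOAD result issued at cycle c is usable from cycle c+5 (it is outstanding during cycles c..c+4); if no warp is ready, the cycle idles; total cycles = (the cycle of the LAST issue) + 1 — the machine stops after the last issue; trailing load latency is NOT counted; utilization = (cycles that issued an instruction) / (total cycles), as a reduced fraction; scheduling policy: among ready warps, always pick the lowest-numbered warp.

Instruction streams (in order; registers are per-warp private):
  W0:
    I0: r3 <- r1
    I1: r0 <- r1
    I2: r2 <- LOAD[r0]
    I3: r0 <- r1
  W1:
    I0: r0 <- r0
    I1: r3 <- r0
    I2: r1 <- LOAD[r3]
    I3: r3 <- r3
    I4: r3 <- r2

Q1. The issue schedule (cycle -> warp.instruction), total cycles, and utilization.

cycle 0: W0.I0
cycle 1: W0.I1
cycle 2: W0.I2
cycle 3: W0.I3
cycle 4: W1.I0
cycle 5: W1.I1
cycle 6: W1.I2
cycle 7: W1.I3
cycle 8: W1.I4

Answer: 9 cycles, utilization 1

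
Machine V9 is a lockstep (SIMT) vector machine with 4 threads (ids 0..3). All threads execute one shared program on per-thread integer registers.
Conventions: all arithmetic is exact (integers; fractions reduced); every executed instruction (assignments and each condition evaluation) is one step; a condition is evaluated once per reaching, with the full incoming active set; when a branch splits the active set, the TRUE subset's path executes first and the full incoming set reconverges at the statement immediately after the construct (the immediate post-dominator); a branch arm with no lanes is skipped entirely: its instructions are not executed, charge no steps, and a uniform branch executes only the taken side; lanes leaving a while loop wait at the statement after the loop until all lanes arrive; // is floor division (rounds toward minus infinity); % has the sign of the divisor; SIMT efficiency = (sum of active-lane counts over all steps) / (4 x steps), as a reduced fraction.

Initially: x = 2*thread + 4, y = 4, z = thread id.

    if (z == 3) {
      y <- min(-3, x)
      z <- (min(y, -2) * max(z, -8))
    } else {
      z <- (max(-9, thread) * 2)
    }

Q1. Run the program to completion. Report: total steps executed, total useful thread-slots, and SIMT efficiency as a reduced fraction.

Answer: 4 steps, 9 useful, 9/16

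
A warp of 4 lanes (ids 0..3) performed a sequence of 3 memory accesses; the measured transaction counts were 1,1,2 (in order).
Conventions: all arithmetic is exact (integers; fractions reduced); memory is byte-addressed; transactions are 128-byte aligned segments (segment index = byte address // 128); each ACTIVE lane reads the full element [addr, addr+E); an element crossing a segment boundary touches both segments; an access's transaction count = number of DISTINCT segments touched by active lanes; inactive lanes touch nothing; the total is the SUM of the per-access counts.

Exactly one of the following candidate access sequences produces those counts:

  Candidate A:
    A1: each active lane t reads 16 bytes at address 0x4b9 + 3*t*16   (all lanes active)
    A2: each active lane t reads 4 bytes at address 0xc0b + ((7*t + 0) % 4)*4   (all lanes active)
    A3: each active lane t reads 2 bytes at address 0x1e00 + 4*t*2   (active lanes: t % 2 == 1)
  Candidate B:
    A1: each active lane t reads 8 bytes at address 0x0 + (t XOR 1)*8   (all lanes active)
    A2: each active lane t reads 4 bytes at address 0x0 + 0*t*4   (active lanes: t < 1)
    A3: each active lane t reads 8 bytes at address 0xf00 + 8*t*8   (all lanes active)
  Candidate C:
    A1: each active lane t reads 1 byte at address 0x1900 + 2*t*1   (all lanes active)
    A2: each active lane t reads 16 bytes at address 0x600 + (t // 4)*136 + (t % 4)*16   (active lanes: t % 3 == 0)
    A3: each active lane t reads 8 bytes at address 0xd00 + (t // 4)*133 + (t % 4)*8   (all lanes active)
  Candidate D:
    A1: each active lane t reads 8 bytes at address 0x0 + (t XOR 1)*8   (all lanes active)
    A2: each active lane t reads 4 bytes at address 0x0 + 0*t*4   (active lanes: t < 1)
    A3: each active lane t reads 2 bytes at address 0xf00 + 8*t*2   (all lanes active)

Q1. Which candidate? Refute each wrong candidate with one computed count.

A: A1 gives 2 transactions, not 1
C: A3 gives 1 transaction, not 2
D: A3 gives 1 transaction, not 2
B: all counts match (1,1,2)

Answer: B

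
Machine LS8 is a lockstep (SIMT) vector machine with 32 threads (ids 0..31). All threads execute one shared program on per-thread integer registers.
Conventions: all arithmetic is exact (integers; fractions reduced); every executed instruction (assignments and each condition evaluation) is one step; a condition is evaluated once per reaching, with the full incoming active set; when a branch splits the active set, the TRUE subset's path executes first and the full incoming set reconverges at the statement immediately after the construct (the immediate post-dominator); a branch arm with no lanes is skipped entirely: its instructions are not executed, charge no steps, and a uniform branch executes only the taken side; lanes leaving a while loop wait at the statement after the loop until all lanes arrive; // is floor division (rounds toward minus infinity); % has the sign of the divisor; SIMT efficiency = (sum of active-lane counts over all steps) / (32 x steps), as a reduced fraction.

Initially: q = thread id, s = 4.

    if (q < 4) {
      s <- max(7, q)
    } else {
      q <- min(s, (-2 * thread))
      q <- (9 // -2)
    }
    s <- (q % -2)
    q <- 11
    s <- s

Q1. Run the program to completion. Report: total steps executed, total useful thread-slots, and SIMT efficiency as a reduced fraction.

Answer: 7 steps, 188 useful, 47/56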